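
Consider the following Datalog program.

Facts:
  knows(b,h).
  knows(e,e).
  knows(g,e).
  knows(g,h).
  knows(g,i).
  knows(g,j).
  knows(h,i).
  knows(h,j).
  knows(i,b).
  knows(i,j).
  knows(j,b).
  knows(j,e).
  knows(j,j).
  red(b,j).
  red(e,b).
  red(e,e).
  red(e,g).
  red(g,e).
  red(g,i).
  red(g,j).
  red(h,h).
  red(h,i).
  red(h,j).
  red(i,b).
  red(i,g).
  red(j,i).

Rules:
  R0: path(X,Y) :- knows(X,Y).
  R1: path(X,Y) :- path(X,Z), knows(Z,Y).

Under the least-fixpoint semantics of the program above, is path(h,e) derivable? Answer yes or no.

yes

round 1: derive path(b,h) via R0 from knows(b,h)
round 1: derive path(e,e) via R0 from knows(e,e)
round 1: derive path(g,e) via R0 from knows(g,e)
round 1: derive path(g,h) via R0 from knows(g,h)
round 1: derive path(g,i) via R0 from knows(g,i)
round 1: derive path(g,j) via R0 from knows(g,j)
round 1: derive path(h,i) via R0 from knows(h,i)
round 1: derive path(h,j) via R0 from knows(h,j)
round 1: derive path(i,b) via R0 from knows(i,b)
round 1: derive path(i,j) via R0 from knows(i,j)
round 1: derive path(j,b) via R0 from knows(j,b)
round 1: derive path(j,e) via R0 from knows(j,e)
round 1: derive path(j,j) via R0 from knows(j,j)
round 2: derive path(b,i) via R1 from path(b,h), knows(h,i)
round 2: derive path(b,j) via R1 from path(b,h), knows(h,j)
round 2: derive path(g,b) via R1 from path(g,i), knows(i,b)
round 2: derive path(h,b) via R1 from path(h,i), knows(i,b)
round 2: derive path(h,e) via R1 from path(h,j), knows(j,e)
round 2: derive path(i,e) via R1 from path(i,j), knows(j,e)
round 2: derive path(i,h) via R1 from path(i,b), knows(b,h)
round 2: derive path(j,h) via R1 from path(j,b), knows(b,h)
round 3: derive path(b,b) via R1 from path(b,i), knows(i,b)
round 3: derive path(b,e) via R1 from path(b,j), knows(j,e)
round 3: derive path(h,h) via R1 from path(h,b), knows(b,h)
round 3: derive path(i,i) via R1 from path(i,h), knows(h,i)
round 3: derive path(j,i) via R1 from path(j,h), knows(h,i)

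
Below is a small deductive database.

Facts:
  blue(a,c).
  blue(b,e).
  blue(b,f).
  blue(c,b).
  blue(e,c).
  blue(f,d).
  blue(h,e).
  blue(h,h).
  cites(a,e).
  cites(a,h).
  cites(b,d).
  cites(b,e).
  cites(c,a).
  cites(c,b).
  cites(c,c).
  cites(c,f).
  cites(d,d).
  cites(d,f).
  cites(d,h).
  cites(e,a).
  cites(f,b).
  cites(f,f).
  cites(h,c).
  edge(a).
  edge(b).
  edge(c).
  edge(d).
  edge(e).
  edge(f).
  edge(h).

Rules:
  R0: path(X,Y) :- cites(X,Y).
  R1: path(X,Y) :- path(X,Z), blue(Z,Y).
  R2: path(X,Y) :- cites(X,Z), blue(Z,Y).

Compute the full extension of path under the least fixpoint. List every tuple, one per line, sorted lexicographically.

path(a,b)
path(a,c)
path(a,d)
path(a,e)
path(a,f)
path(a,h)
path(b,b)
path(b,c)
path(b,d)
path(b,e)
path(b,f)
path(c,a)
path(c,b)
path(c,c)
path(c,d)
path(c,e)
path(c,f)
path(d,b)
path(d,c)
path(d,d)
path(d,e)
path(d,f)
path(d,h)
path(e,a)
path(e,b)
path(e,c)
path(e,d)
path(e,e)
path(e,f)
path(f,b)
path(f,c)
path(f,d)
path(f,e)
path(f,f)
path(h,b)
path(h,c)
path(h,d)
path(h,e)
path(h,f)

round 1: derive path(a,e) via R0 from cites(a,e)
round 1: derive path(a,h) via R0 from cites(a,h)
round 1: derive path(b,d) via R0 from cites(b,d)
round 1: derive path(b,e) via R0 from cites(b,e)
round 1: derive path(c,a) via R0 from cites(c,a)
round 1: derive path(c,b) via R0 from cites(c,b)
round 1: derive path(c,c) via R0 from cites(c,c)
round 1: derive path(c,f) via R0 from cites(c,f)
round 1: derive path(d,d) via R0 from cites(d,d)
round 1: derive path(d,f) via R0 from cites(d,f)
round 1: derive path(d,h) via R0 from cites(d,h)
round 1: derive path(e,a) via R0 from cites(e,a)
round 1: derive path(f,b) via R0 from cites(f,b)
round 1: derive path(f,f) via R0 from cites(f,f)
round 1: derive path(h,c) via R0 from cites(h,c)
round 1: derive path(a,c) via R2 from cites(a,e), blue(e,c)
round 1: derive path(b,c) via R2 from cites(b,e), blue(e,c)
round 1: derive path(c,d) via R2 from cites(c,f), blue(f,d)
round 1: derive path(c,e) via R2 from cites(c,b), blue(b,e)
round 1: derive path(d,e) via R2 from cites(d,h), blue(h,e)
round 1: derive path(e,c) via R2 from cites(e,a), blue(a,c)
round 1: derive path(f,d) via R2 from cites(f,f), blue(f,d)
round 1: derive path(f,e) via R2 from cites(f,b), blue(b,e)
round 1: derive path(h,b) via R2 from cites(h,c), blue(c,b)
round 2: derive path(a,b) via R1 from path(a,c), blue(c,b)
round 2: derive path(b,b) via R1 from path(b,c), blue(c,b)
round 2: derive path(d,c) via R1 from path(d,e), blue(e,c)
round 2: derive path(e,b) via R1 from path(e,c), blue(c,b)
round 2: derive path(f,c) via R1 from path(f,e), blue(e,c)
round 2: derive path(h,e) via R1 from path(h,b), blue(b,e)
round 2: derive path(h,f) via R1 from path(h,b), blue(b,f)
round 3: derive path(a,f) via R1 from path(a,b), blue(b,f)
round 3: derive path(b,f) via R1 from path(b,b), blue(b,f)
round 3: derive path(d,b) via R1 from path(d,c), blue(c,b)
round 3: derive path(e,e) via R1 from path(e,b), blue(b,e)
round 3: derive path(e,f) via R1 from path(e,b), blue(b,f)
round 3: derive path(h,d) via R1 from path(h,f), blue(f,d)
round 4: derive path(a,d) via R1 from path(a,f), blue(f,d)
round 4: derive path(e,d) via R1 from path(e,f), blue(f,d)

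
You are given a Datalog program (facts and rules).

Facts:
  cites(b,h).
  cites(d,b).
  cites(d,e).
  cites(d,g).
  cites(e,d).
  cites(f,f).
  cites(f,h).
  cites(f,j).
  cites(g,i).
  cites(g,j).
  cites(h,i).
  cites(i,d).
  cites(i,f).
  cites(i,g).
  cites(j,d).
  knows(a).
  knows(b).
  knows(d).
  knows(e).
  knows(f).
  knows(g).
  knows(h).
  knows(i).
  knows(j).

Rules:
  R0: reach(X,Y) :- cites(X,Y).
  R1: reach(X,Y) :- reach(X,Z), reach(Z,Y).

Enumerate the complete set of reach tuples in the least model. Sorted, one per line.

reach(b,b)
reach(b,d)
reach(b,e)
reach(b,f)
reach(b,g)
reach(b,h)
reach(b,i)
reach(b,j)
reach(d,b)
reach(d,d)
reach(d,e)
reach(d,f)
reach(d,g)
reach(d,h)
reach(d,i)
reach(d,j)
reach(e,b)
reach(e,d)
reach(e,e)
reach(e,f)
reach(e,g)
reach(e,h)
reach(e,i)
reach(e,j)
reach(f,b)
reach(f,d)
reach(f,e)
reach(f,f)
reach(f,g)
reach(f,h)
reach(f,i)
reach(f,j)
reach(g,b)
reach(g,d)
reach(g,e)
reach(g,f)
reach(g,g)
reach(g,h)
reach(g,i)
reach(g,j)
reach(h,b)
reach(h,d)
reach(h,e)
reach(h,f)
reach(h,g)
reach(h,h)
reach(h,i)
reach(h,j)
reach(i,b)
reach(i,d)
reach(i,e)
reach(i,f)
reach(i,g)
reach(i,h)
reach(i,i)
reach(i,j)
reach(j,b)
reach(j,d)
reach(j,e)
reach(j,f)
reach(j,g)
reach(j,h)
reach(j,i)
reach(j,j)

round 1: derive reach(b,h) via R0 from cites(b,h)
round 1: derive reach(d,b) via R0 from cites(d,b)
round 1: derive reach(d,e) via R0 from cites(d,e)
round 1: derive reach(d,g) via R0 from cites(d,g)
round 1: derive reach(e,d) via R0 from cites(e,d)
round 1: derive reach(f,f) via R0 from cites(f,f)
round 1: derive reach(f,h) via R0 from cites(f,h)
round 1: derive reach(f,j) via R0 from cites(f,j)
round 1: derive reach(g,i) via R0 from cites(g,i)
round 1: derive reach(g,j) via R0 from cites(g,j)
round 1: derive reach(h,i) via R0 from cites(h,i)
round 1: derive reach(i,d) via R0 from cites(i,d)
round 1: derive reach(i,f) via R0 from cites(i,f)
round 1: derive reach(i,g) via R0 from cites(i,g)
round 1: derive reach(j,d) via R0 from cites(j,d)
round 2: derive reach(b,i) via R1 from reach(b,h), reach(h,i)
round 2: derive reach(d,d) via R1 from reach(d,e), reach(e,d)
round 2: derive reach(d,h) via R1 from reach(d,b), reach(b,h)
round 2: derive reach(d,i) via R1 from reach(d,g), reach(g,i)
round 2: derive reach(d,j) via R1 from reach(d,g), reach(g,j)
round 2: derive reach(e,b) via R1 from reach(e,d), reach(d,b)
round 2: derive reach(e,e) via R1 from reach(e,d), reach(d,e)
round 2: derive reach(e,g) via R1 from reach(e,d), reach(d,g)
round 2: derive reach(f,d) via R1 from reach(f,j), reach(j,d)
round 2: derive reach(f,i) via R1 from reach(f,h), reach(h,i)
round 2: derive reach(g,d) via R1 from reach(g,i), reach(i,d)
round 2: derive reach(g,f) via R1 from reach(g,i), reach(i,f)
round 2: derive reach(g,g) via R1 from reach(g,i), reach(i,g)
round 2: derive reach(h,d) via R1 from reach(h,i), reach(i,d)
round 2: derive reach(h,f) via R1 from reach(h,i), reach(i,f)
round 2: derive reach(h,g) via R1 from reach(h,i), reach(i,g)
round 2: derive reach(i,b) via R1 from reach(i,d), reach(d,b)
round 2: derive reach(i,e) via R1 from reach(i,d), reach(d,e)
round 2: derive reach(i,h) via R1 from reach(i,f), reach(f,h)
round 2: derive reach(i,i) via R1 from reach(i,g), reach(g,i)
round 2: derive reach(i,j) via R1 from reach(i,f), reach(f,j)
round 2: derive reach(j,b) via R1 from reach(j,d), reach(d,b)
round 2: derive reach(j,e) via R1 from reach(j,d), reach(d,e)
round 2: derive reach(j,g) via R1 from reach(j,d), reach(d,g)
round 3: derive reach(b,b) via R1 from reach(b,i), reach(i,b)
round 3: derive reach(b,d) via R1 from reach(b,h), reach(h,d)
round 3: derive reach(b,e) via R1 from reach(b,i), reach(i,e)
round 3: derive reach(b,f) via R1 from reach(b,h), reach(h,f)
round 3: derive reach(b,g) via R1 from reach(b,h), reach(h,g)
round 3: derive reach(b,j) via R1 from reach(b,i), reach(i,j)
round 3: derive reach(d,f) via R1 from reach(d,g), reach(g,f)
round 3: derive reach(e,f) via R1 from reach(e,g), reach(g,f)
round 3: derive reach(e,h) via R1 from reach(e,b), reach(b,h)
round 3: derive reach(e,i) via R1 from reach(e,b), reach(b,i)
round 3: derive reach(e,j) via R1 from reach(e,d), reach(d,j)
round 3: derive reach(f,b) via R1 from reach(f,d), reach(d,b)
round 3: derive reach(f,e) via R1 from reach(f,d), reach(d,e)
round 3: derive reach(f,g) via R1 from reach(f,d), reach(d,g)
round 3: derive reach(g,b) via R1 from reach(g,d), reach(d,b)
round 3: derive reach(g,e) via R1 from reach(g,d), reach(d,e)
round 3: derive reach(g,h) via R1 from reach(g,d), reach(d,h)
round 3: derive reach(h,b) via R1 from reach(h,d), reach(d,b)
round 3: derive reach(h,e) via R1 from reach(h,d), reach(d,e)
round 3: derive reach(h,h) via R1 from reach(h,d), reach(d,h)
round 3: derive reach(h,j) via R1 from reach(h,d), reach(d,j)
round 3: derive reach(j,f) via R1 from reach(j,g), reach(g,f)
round 3: derive reach(j,h) via R1 from reach(j,b), reach(b,h)
round 3: derive reach(j,i) via R1 from reach(j,b), reach(b,i)
round 3: derive reach(j,j) via R1 from reach(j,d), reach(d,j)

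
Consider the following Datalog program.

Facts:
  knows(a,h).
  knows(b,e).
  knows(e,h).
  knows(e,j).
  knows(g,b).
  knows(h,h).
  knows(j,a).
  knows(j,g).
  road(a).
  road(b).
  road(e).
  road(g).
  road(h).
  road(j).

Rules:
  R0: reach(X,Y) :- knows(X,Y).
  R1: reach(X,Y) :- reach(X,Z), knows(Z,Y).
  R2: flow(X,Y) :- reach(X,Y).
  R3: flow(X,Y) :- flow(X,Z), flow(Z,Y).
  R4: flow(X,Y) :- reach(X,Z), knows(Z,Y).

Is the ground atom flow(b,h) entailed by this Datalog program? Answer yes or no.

round 1: derive reach(a,h) via R0 from knows(a,h)
round 1: derive reach(b,e) via R0 from knows(b,e)
round 1: derive reach(e,h) via R0 from knows(e,h)
round 1: derive reach(e,j) via R0 from knows(e,j)
round 1: derive reach(g,b) via R0 from knows(g,b)
round 1: derive reach(h,h) via R0 from knows(h,h)
round 1: derive reach(j,a) via R0 from knows(j,a)
round 1: derive reach(j,g) via R0 from knows(j,g)
round 2: derive reach(b,h) via R1 from reach(b,e), knows(e,h)
round 2: derive reach(b,j) via R1 from reach(b,e), knows(e,j)
round 2: derive reach(e,a) via R1 from reach(e,j), knows(j,a)
round 2: derive reach(e,g) via R1 from reach(e,j), knows(j,g)
round 2: derive reach(g,e) via R1 from reach(g,b), knows(b,e)
round 2: derive reach(j,b) via R1 from reach(j,g), knows(g,b)
round 2: derive reach(j,h) via R1 from reach(j,a), knows(a,h)
round 2: derive flow(a,h) via R2 from reach(a,h)
round 2: derive flow(b,e) via R2 from reach(b,e)
round 2: derive flow(e,h) via R2 from reach(e,h)
round 2: derive flow(e,j) via R2 from reach(e,j)
round 2: derive flow(g,b) via R2 from reach(g,b)
round 2: derive flow(h,h) via R2 from reach(h,h)
round 2: derive flow(j,a) via R2 from reach(j,a)
round 2: derive flow(j,g) via R2 from reach(j,g)
round 2: derive flow(b,h) via R4 from reach(b,e), knows(e,h)
round 2: derive flow(b,j) via R4 from reach(b,e), knows(e,j)
round 2: derive flow(e,a) via R4 from reach(e,j), knows(j,a)
round 2: derive flow(e,g) via R4 from reach(e,j), knows(j,g)
round 2: derive flow(g,e) via R4 from reach(g,b), knows(b,e)
round 2: derive flow(j,b) via R4 from reach(j,g), knows(g,b)
round 2: derive flow(j,h) via R4 from reach(j,a), knows(a,h)
round 3: derive reach(b,a) via R1 from reach(b,j), knows(j,a)
round 3: derive reach(b,g) via R1 from reach(b,j), knows(j,g)
round 3: derive reach(e,b) via R1 from reach(e,g), knows(g,b)
round 3: derive reach(g,h) via R1 from reach(g,e), knows(e,h)
round 3: derive reach(g,j) via R1 from reach(g,e), knows(e,j)
round 3: derive reach(j,e) via R1 from reach(j,b), knows(b,e)
round 3: derive flow(b,a) via R3 from flow(b,e), flow(e,a)
round 3: derive flow(b,b) via R3 from flow(b,j), flow(j,b)
round 3: derive flow(b,g) via R3 from flow(b,e), flow(e,g)
round 3: derive flow(e,b) via R3 from flow(e,g), flow(g,b)
round 3: derive flow(e,e) via R3 from flow(e,g), flow(g,e)
round 3: derive flow(g,a) via R3 from flow(g,e), flow(e,a)
round 3: derive flow(g,g) via R3 from flow(g,e), flow(e,g)
round 3: derive flow(g,h) via R3 from flow(g,b), flow(b,h)
round 3: derive flow(g,j) via R3 from flow(g,b), flow(b,j)
round 3: derive flow(j,e) via R3 from flow(j,b), flow(b,e)
round 3: derive flow(j,j) via R3 from flow(j,b), flow(b,j)
round 4: derive reach(b,b) via R1 from reach(b,g), knows(g,b)
round 4: derive reach(e,e) via R1 from reach(e,b), knows(b,e)
round 4: derive reach(g,a) via R1 from reach(g,j), knows(j,a)
round 4: derive reach(g,g) via R1 from reach(g,j), knows(j,g)
round 4: derive reach(j,j) via R1 from reach(j,e), knows(e,j)

yes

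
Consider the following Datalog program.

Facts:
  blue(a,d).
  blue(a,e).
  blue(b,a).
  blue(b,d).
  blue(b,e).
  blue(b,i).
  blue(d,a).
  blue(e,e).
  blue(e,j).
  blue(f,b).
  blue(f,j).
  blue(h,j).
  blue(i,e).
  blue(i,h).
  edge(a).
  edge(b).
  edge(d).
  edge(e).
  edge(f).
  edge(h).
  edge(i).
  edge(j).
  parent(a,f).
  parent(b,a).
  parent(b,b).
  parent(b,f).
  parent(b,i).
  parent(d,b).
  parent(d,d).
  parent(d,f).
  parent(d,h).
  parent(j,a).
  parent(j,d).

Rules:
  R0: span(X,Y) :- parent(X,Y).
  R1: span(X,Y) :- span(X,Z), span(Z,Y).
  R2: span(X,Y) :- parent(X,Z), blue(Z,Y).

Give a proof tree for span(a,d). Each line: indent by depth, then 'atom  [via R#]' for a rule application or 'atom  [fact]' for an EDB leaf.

round 1: derive span(a,f) via R0 from parent(a,f)
round 1: derive span(b,a) via R0 from parent(b,a)
round 1: derive span(b,b) via R0 from parent(b,b)
round 1: derive span(b,f) via R0 from parent(b,f)
round 1: derive span(b,i) via R0 from parent(b,i)
round 1: derive span(d,b) via R0 from parent(d,b)
round 1: derive span(d,d) via R0 from parent(d,d)
round 1: derive span(d,f) via R0 from parent(d,f)
round 1: derive span(d,h) via R0 from parent(d,h)
round 1: derive span(j,a) via R0 from parent(j,a)
round 1: derive span(j,d) via R0 from parent(j,d)
round 1: derive span(a,b) via R2 from parent(a,f), blue(f,b)
round 1: derive span(a,j) via R2 from parent(a,f), blue(f,j)
round 1: derive span(b,d) via R2 from parent(b,a), blue(a,d)
round 1: derive span(b,e) via R2 from parent(b,a), blue(a,e)
round 1: derive span(b,h) via R2 from parent(b,i), blue(i,h)
round 1: derive span(b,j) via R2 from parent(b,f), blue(f,j)
round 1: derive span(d,a) via R2 from parent(d,b), blue(b,a)
round 1: derive span(d,e) via R2 from parent(d,b), blue(b,e)
round 1: derive span(d,i) via R2 from parent(d,b), blue(b,i)
round 1: derive span(d,j) via R2 from parent(d,f), blue(f,j)
round 1: derive span(j,e) via R2 from parent(j,a), blue(a,e)
round 2: derive span(a,a) via R1 from span(a,b), span(b,a)
round 2: derive span(a,d) via R1 from span(a,b), span(b,d)
round 2: derive span(a,e) via R1 from span(a,b), span(b,e)
round 2: derive span(a,h) via R1 from span(a,b), span(b,h)
round 2: derive span(a,i) via R1 from span(a,b), span(b,i)
round 2: derive span(j,b) via R1 from span(j,a), span(a,b)
round 2: derive span(j,f) via R1 from span(j,a), span(a,f)
round 2: derive span(j,h) via R1 from span(j,d), span(d,h)
round 2: derive span(j,i) via R1 from span(j,d), span(d,i)
round 2: derive span(j,j) via R1 from span(j,a), span(a,j)

span(a,d)  [via R1]
  span(a,b)  [via R2]
    parent(a,f)  [fact]
    blue(f,b)  [fact]
  span(b,d)  [via R2]
    parent(b,a)  [fact]
    blue(a,d)  [fact]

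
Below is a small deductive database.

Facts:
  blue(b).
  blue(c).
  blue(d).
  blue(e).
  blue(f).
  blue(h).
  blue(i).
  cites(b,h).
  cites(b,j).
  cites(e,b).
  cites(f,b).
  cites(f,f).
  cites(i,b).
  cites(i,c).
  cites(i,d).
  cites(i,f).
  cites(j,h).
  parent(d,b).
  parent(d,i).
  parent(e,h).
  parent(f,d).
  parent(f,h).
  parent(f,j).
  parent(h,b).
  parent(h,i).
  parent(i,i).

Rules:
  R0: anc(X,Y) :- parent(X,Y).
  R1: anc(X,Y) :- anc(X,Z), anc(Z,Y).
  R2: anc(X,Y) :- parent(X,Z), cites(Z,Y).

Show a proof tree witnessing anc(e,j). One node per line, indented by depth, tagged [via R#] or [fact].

anc(e,j)  [via R1]
  anc(e,h)  [via R0]
    parent(e,h)  [fact]
  anc(h,j)  [via R2]
    parent(h,b)  [fact]
    cites(b,j)  [fact]

round 1: derive anc(d,b) via R0 from parent(d,b)
round 1: derive anc(d,i) via R0 from parent(d,i)
round 1: derive anc(e,h) via R0 from parent(e,h)
round 1: derive anc(f,d) via R0 from parent(f,d)
round 1: derive anc(f,h) via R0 from parent(f,h)
round 1: derive anc(f,j) via R0 from parent(f,j)
round 1: derive anc(h,b) via R0 from parent(h,b)
round 1: derive anc(h,i) via R0 from parent(h,i)
round 1: derive anc(i,i) via R0 from parent(i,i)
round 1: derive anc(d,c) via R2 from parent(d,i), cites(i,c)
round 1: derive anc(d,d) via R2 from parent(d,i), cites(i,d)
round 1: derive anc(d,f) via R2 from parent(d,i), cites(i,f)
round 1: derive anc(d,h) via R2 from parent(d,b), cites(b,h)
round 1: derive anc(d,j) via R2 from parent(d,b), cites(b,j)
round 1: derive anc(h,c) via R2 from parent(h,i), cites(i,c)
round 1: derive anc(h,d) via R2 from parent(h,i), cites(i,d)
round 1: derive anc(h,f) via R2 from parent(h,i), cites(i,f)
round 1: derive anc(h,h) via R2 from parent(h,b), cites(b,h)
round 1: derive anc(h,j) via R2 from parent(h,b), cites(b,j)
round 1: derive anc(i,b) via R2 from parent(i,i), cites(i,b)
round 1: derive anc(i,c) via R2 from parent(i,i), cites(i,c)
round 1: derive anc(i,d) via R2 from parent(i,i), cites(i,d)
round 1: derive anc(i,f) via R2 from parent(i,i), cites(i,f)
round 2: derive anc(e,b) via R1 from anc(e,h), anc(h,b)
round 2: derive anc(e,c) via R1 from anc(e,h), anc(h,c)
round 2: derive anc(e,d) via R1 from anc(e,h), anc(h,d)
round 2: derive anc(e,f) via R1 from anc(e,h), anc(h,f)
round 2: derive anc(e,i) via R1 from anc(e,h), anc(h,i)
round 2: derive anc(e,j) via R1 from anc(e,h), anc(h,j)
round 2: derive anc(f,b) via R1 from anc(f,d), anc(d,b)
round 2: derive anc(f,c) via R1 from anc(f,d), anc(d,c)
round 2: derive anc(f,f) via R1 from anc(f,d), anc(d,f)
round 2: derive anc(f,i) via R1 from anc(f,d), anc(d,i)
round 2: derive anc(i,h) via R1 from anc(i,d), anc(d,h)
round 2: derive anc(i,j) via R1 from anc(i,d), anc(d,j)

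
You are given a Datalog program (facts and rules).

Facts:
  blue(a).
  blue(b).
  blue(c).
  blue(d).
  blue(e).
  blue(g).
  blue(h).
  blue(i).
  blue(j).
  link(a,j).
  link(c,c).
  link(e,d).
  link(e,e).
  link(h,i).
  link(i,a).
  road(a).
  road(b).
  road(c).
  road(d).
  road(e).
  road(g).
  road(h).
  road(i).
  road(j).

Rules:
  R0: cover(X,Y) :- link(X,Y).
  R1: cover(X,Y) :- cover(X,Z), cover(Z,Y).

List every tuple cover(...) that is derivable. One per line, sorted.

round 1: derive cover(a,j) via R0 from link(a,j)
round 1: derive cover(c,c) via R0 from link(c,c)
round 1: derive cover(e,d) via R0 from link(e,d)
round 1: derive cover(e,e) via R0 from link(e,e)
round 1: derive cover(h,i) via R0 from link(h,i)
round 1: derive cover(i,a) via R0 from link(i,a)
round 2: derive cover(h,a) via R1 from cover(h,i), cover(i,a)
round 2: derive cover(i,j) via R1 from cover(i,a), cover(a,j)
round 3: derive cover(h,j) via R1 from cover(h,a), cover(a,j)

cover(a,j)
cover(c,c)
cover(e,d)
cover(e,e)
cover(h,a)
cover(h,i)
cover(h,j)
cover(i,a)
cover(i,j)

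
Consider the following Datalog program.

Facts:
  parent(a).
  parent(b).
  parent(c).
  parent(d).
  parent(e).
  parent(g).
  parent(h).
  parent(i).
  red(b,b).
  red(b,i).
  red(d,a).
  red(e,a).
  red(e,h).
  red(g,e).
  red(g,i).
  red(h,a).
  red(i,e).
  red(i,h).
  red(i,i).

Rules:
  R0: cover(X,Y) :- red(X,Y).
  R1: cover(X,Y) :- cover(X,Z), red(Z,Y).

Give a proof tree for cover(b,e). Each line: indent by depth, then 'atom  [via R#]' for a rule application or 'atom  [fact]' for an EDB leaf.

round 1: derive cover(b,b) via R0 from red(b,b)
round 1: derive cover(b,i) via R0 from red(b,i)
round 1: derive cover(d,a) via R0 from red(d,a)
round 1: derive cover(e,a) via R0 from red(e,a)
round 1: derive cover(e,h) via R0 from red(e,h)
round 1: derive cover(g,e) via R0 from red(g,e)
round 1: derive cover(g,i) via R0 from red(g,i)
round 1: derive cover(h,a) via R0 from red(h,a)
round 1: derive cover(i,e) via R0 from red(i,e)
round 1: derive cover(i,h) via R0 from red(i,h)
round 1: derive cover(i,i) via R0 from red(i,i)
round 2: derive cover(b,e) via R1 from cover(b,i), red(i,e)
round 2: derive cover(b,h) via R1 from cover(b,i), red(i,h)
round 2: derive cover(g,a) via R1 from cover(g,e), red(e,a)
round 2: derive cover(g,h) via R1 from cover(g,e), red(e,h)
round 2: derive cover(i,a) via R1 from cover(i,e), red(e,a)
round 3: derive cover(b,a) via R1 from cover(b,e), red(e,a)

cover(b,e)  [via R1]
  cover(b,i)  [via R0]
    red(b,i)  [fact]
  red(i,e)  [fact]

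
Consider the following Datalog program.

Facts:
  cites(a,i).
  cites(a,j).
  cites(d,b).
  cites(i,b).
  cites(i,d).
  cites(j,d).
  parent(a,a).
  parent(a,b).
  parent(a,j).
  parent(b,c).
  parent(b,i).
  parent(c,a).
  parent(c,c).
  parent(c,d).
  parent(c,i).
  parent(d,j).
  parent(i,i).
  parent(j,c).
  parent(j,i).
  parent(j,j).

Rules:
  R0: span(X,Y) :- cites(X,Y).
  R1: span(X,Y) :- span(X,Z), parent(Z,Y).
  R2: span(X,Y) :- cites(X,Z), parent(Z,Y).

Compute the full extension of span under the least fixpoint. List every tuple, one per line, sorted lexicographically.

span(a,a)
span(a,b)
span(a,c)
span(a,d)
span(a,i)
span(a,j)
span(d,a)
span(d,b)
span(d,c)
span(d,d)
span(d,i)
span(d,j)
span(i,a)
span(i,b)
span(i,c)
span(i,d)
span(i,i)
span(i,j)
span(j,a)
span(j,b)
span(j,c)
span(j,d)
span(j,i)
span(j,j)

round 1: derive span(a,i) via R0 from cites(a,i)
round 1: derive span(a,j) via R0 from cites(a,j)
round 1: derive span(d,b) via R0 from cites(d,b)
round 1: derive span(i,b) via R0 from cites(i,b)
round 1: derive span(i,d) via R0 from cites(i,d)
round 1: derive span(j,d) via R0 from cites(j,d)
round 1: derive span(a,c) via R2 from cites(a,j), parent(j,c)
round 1: derive span(d,c) via R2 from cites(d,b), parent(b,c)
round 1: derive span(d,i) via R2 from cites(d,b), parent(b,i)
round 1: derive span(i,c) via R2 from cites(i,b), parent(b,c)
round 1: derive span(i,i) via R2 from cites(i,b), parent(b,i)
round 1: derive span(i,j) via R2 from cites(i,d), parent(d,j)
round 1: derive span(j,j) via R2 from cites(j,d), parent(d,j)
round 2: derive span(a,a) via R1 from span(a,c), parent(c,a)
round 2: derive span(a,d) via R1 from span(a,c), parent(c,d)
round 2: derive span(d,a) via R1 from span(d,c), parent(c,a)
round 2: derive span(d,d) via R1 from span(d,c), parent(c,d)
round 2: derive span(i,a) via R1 from span(i,c), parent(c,a)
round 2: derive span(j,c) via R1 from span(j,j), parent(j,c)
round 2: derive span(j,i) via R1 from span(j,j), parent(j,i)
round 3: derive span(a,b) via R1 from span(a,a), parent(a,b)
round 3: derive span(d,j) via R1 from span(d,a), parent(a,j)
round 3: derive span(j,a) via R1 from span(j,c), parent(c,a)
round 4: derive span(j,b) via R1 from span(j,a), parent(a,b)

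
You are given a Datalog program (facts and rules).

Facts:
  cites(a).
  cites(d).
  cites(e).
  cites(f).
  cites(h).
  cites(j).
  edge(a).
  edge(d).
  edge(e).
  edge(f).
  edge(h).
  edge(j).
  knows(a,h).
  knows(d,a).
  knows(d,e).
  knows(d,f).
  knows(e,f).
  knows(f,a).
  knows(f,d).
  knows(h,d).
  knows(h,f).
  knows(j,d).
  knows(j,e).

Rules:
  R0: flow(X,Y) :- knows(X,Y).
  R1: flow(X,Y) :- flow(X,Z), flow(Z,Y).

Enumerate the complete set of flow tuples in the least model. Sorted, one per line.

round 1: derive flow(a,h) via R0 from knows(a,h)
round 1: derive flow(d,a) via R0 from knows(d,a)
round 1: derive flow(d,e) via R0 from knows(d,e)
round 1: derive flow(d,f) via R0 from knows(d,f)
round 1: derive flow(e,f) via R0 from knows(e,f)
round 1: derive flow(f,a) via R0 from knows(f,a)
round 1: derive flow(f,d) via R0 from knows(f,d)
round 1: derive flow(h,d) via R0 from knows(h,d)
round 1: derive flow(h,f) via R0 from knows(h,f)
round 1: derive flow(j,d) via R0 from knows(j,d)
round 1: derive flow(j,e) via R0 from knows(j,e)
round 2: derive flow(a,d) via R1 from flow(a,h), flow(h,d)
round 2: derive flow(a,f) via R1 from flow(a,h), flow(h,f)
round 2: derive flow(d,d) via R1 from flow(d,f), flow(f,d)
round 2: derive flow(d,h) via R1 from flow(d,a), flow(a,h)
round 2: derive flow(e,a) via R1 from flow(e,f), flow(f,a)
round 2: derive flow(e,d) via R1 from flow(e,f), flow(f,d)
round 2: derive flow(f,e) via R1 from flow(f,d), flow(d,e)
round 2: derive flow(f,f) via R1 from flow(f,d), flow(d,f)
round 2: derive flow(f,h) via R1 from flow(f,a), flow(a,h)
round 2: derive flow(h,a) via R1 from flow(h,d), flow(d,a)
round 2: derive flow(h,e) via R1 from flow(h,d), flow(d,e)
round 2: derive flow(j,a) via R1 from flow(j,d), flow(d,a)
round 2: derive flow(j,f) via R1 from flow(j,d), flow(d,f)
round 3: derive flow(a,a) via R1 from flow(a,d), flow(d,a)
round 3: derive flow(a,e) via R1 from flow(a,d), flow(d,e)
round 3: derive flow(e,e) via R1 from flow(e,d), flow(d,e)
round 3: derive flow(e,h) via R1 from flow(e,a), flow(a,h)
round 3: derive flow(h,h) via R1 from flow(h,a), flow(a,h)
round 3: derive flow(j,h) via R1 from flow(j,a), flow(a,h)

flow(a,a)
flow(a,d)
flow(a,e)
flow(a,f)
flow(a,h)
flow(d,a)
flow(d,d)
flow(d,e)
flow(d,f)
flow(d,h)
flow(e,a)
flow(e,d)
flow(e,e)
flow(e,f)
flow(e,h)
flow(f,a)
flow(f,d)
flow(f,e)
flow(f,f)
flow(f,h)
flow(h,a)
flow(h,d)
flow(h,e)
flow(h,f)
flow(h,h)
flow(j,a)
flow(j,d)
flow(j,e)
flow(j,f)
flow(j,h)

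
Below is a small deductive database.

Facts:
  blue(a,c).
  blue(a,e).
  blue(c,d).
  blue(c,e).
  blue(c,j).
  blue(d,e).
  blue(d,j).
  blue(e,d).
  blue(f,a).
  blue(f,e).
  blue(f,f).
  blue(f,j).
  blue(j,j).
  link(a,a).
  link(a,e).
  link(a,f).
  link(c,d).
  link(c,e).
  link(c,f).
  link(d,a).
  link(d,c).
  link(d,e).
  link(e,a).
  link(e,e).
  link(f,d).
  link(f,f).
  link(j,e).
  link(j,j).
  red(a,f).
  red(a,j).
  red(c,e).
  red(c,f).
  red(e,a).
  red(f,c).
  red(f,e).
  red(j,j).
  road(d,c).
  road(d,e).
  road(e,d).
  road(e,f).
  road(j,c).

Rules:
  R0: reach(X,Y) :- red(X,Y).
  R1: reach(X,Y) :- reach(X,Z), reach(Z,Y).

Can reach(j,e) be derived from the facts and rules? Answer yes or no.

round 1: derive reach(a,f) via R0 from red(a,f)
round 1: derive reach(a,j) via R0 from red(a,j)
round 1: derive reach(c,e) via R0 from red(c,e)
round 1: derive reach(c,f) via R0 from red(c,f)
round 1: derive reach(e,a) via R0 from red(e,a)
round 1: derive reach(f,c) via R0 from red(f,c)
round 1: derive reach(f,e) via R0 from red(f,e)
round 1: derive reach(j,j) via R0 from red(j,j)
round 2: derive reach(a,c) via R1 from reach(a,f), reach(f,c)
round 2: derive reach(a,e) via R1 from reach(a,f), reach(f,e)
round 2: derive reach(c,a) via R1 from reach(c,e), reach(e,a)
round 2: derive reach(c,c) via R1 from reach(c,f), reach(f,c)
round 2: derive reach(e,f) via R1 from reach(e,a), reach(a,f)
round 2: derive reach(e,j) via R1 from reach(e,a), reach(a,j)
round 2: derive reach(f,a) via R1 from reach(f,e), reach(e,a)
round 2: derive reach(f,f) via R1 from reach(f,c), reach(c,f)
round 3: derive reach(a,a) via R1 from reach(a,c), reach(c,a)
round 3: derive reach(c,j) via R1 from reach(c,a), reach(a,j)
round 3: derive reach(e,c) via R1 from reach(e,a), reach(a,c)
round 3: derive reach(e,e) via R1 from reach(e,a), reach(a,e)
round 3: derive reach(f,j) via R1 from reach(f,a), reach(a,j)

no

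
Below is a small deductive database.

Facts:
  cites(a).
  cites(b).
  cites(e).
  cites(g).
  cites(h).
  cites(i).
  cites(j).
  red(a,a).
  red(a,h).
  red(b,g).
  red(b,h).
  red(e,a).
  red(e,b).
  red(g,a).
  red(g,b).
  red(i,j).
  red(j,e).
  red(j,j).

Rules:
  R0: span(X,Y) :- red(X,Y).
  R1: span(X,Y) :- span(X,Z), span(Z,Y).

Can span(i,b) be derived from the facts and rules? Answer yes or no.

yes

round 1: derive span(a,a) via R0 from red(a,a)
round 1: derive span(a,h) via R0 from red(a,h)
round 1: derive span(b,g) via R0 from red(b,g)
round 1: derive span(b,h) via R0 from red(b,h)
round 1: derive span(e,a) via R0 from red(e,a)
round 1: derive span(e,b) via R0 from red(e,b)
round 1: derive span(g,a) via R0 from red(g,a)
round 1: derive span(g,b) via R0 from red(g,b)
round 1: derive span(i,j) via R0 from red(i,j)
round 1: derive span(j,e) via R0 from red(j,e)
round 1: derive span(j,j) via R0 from red(j,j)
round 2: derive span(b,a) via R1 from span(b,g), span(g,a)
round 2: derive span(b,b) via R1 from span(b,g), span(g,b)
round 2: derive span(e,g) via R1 from span(e,b), span(b,g)
round 2: derive span(e,h) via R1 from span(e,a), span(a,h)
round 2: derive span(g,g) via R1 from span(g,b), span(b,g)
round 2: derive span(g,h) via R1 from span(g,a), span(a,h)
round 2: derive span(i,e) via R1 from span(i,j), span(j,e)
round 2: derive span(j,a) via R1 from span(j,e), span(e,a)
round 2: derive span(j,b) via R1 from span(j,e), span(e,b)
round 3: derive span(i,a) via R1 from span(i,e), span(e,a)
round 3: derive span(i,b) via R1 from span(i,e), span(e,b)
round 3: derive span(i,g) via R1 from span(i,e), span(e,g)
round 3: derive span(i,h) via R1 from span(i,e), span(e,h)
round 3: derive span(j,g) via R1 from span(j,b), span(b,g)
round 3: derive span(j,h) via R1 from span(j,a), span(a,h)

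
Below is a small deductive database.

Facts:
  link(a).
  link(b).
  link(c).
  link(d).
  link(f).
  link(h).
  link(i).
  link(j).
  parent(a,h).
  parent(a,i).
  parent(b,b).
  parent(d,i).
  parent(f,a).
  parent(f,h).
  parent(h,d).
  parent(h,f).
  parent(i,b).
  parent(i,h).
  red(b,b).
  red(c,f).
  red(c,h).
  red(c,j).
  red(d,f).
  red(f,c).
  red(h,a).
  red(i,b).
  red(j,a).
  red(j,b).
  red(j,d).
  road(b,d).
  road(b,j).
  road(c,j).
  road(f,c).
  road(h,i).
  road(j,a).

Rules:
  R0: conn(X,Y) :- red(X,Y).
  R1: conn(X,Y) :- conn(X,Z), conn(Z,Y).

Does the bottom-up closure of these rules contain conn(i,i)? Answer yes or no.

round 1: derive conn(b,b) via R0 from red(b,b)
round 1: derive conn(c,f) via R0 from red(c,f)
round 1: derive conn(c,h) via R0 from red(c,h)
round 1: derive conn(c,j) via R0 from red(c,j)
round 1: derive conn(d,f) via R0 from red(d,f)
round 1: derive conn(f,c) via R0 from red(f,c)
round 1: derive conn(h,a) via R0 from red(h,a)
round 1: derive conn(i,b) via R0 from red(i,b)
round 1: derive conn(j,a) via R0 from red(j,a)
round 1: derive conn(j,b) via R0 from red(j,b)
round 1: derive conn(j,d) via R0 from red(j,d)
round 2: derive conn(c,a) via R1 from conn(c,h), conn(h,a)
round 2: derive conn(c,b) via R1 from conn(c,j), conn(j,b)
round 2: derive conn(c,c) via R1 from conn(c,f), conn(f,c)
round 2: derive conn(c,d) via R1 from conn(c,j), conn(j,d)
round 2: derive conn(d,c) via R1 from conn(d,f), conn(f,c)
round 2: derive conn(f,f) via R1 from conn(f,c), conn(c,f)
round 2: derive conn(f,h) via R1 from conn(f,c), conn(c,h)
round 2: derive conn(f,j) via R1 from conn(f,c), conn(c,j)
round 2: derive conn(j,f) via R1 from conn(j,d), conn(d,f)
round 3: derive conn(d,a) via R1 from conn(d,c), conn(c,a)
round 3: derive conn(d,b) via R1 from conn(d,c), conn(c,b)
round 3: derive conn(d,d) via R1 from conn(d,c), conn(c,d)
round 3: derive conn(d,h) via R1 from conn(d,c), conn(c,h)
round 3: derive conn(d,j) via R1 from conn(d,c), conn(c,j)
round 3: derive conn(f,a) via R1 from conn(f,c), conn(c,a)
round 3: derive conn(f,b) via R1 from conn(f,c), conn(c,b)
round 3: derive conn(f,d) via R1 from conn(f,c), conn(c,d)
round 3: derive conn(j,c) via R1 from conn(j,d), conn(d,c)
round 3: derive conn(j,h) via R1 from conn(j,f), conn(f,h)
round 3: derive conn(j,j) via R1 from conn(j,f), conn(f,j)

no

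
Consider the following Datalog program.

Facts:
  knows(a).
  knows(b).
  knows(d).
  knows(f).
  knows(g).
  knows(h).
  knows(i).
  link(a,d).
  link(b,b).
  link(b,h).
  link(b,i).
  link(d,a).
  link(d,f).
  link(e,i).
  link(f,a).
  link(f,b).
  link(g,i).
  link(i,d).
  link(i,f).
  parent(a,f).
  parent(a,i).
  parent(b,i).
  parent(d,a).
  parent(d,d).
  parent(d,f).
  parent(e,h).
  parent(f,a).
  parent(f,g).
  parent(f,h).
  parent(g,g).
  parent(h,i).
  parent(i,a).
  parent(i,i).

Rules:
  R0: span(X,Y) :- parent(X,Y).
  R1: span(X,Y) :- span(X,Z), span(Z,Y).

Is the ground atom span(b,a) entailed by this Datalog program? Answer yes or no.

yes

round 1: derive span(a,f) via R0 from parent(a,f)
round 1: derive span(a,i) via R0 from parent(a,i)
round 1: derive span(b,i) via R0 from parent(b,i)
round 1: derive span(d,a) via R0 from parent(d,a)
round 1: derive span(d,d) via R0 from parent(d,d)
round 1: derive span(d,f) via R0 from parent(d,f)
round 1: derive span(e,h) via R0 from parent(e,h)
round 1: derive span(f,a) via R0 from parent(f,a)
round 1: derive span(f,g) via R0 from parent(f,g)
round 1: derive span(f,h) via R0 from parent(f,h)
round 1: derive span(g,g) via R0 from parent(g,g)
round 1: derive span(h,i) via R0 from parent(h,i)
round 1: derive span(i,a) via R0 from parent(i,a)
round 1: derive span(i,i) via R0 from parent(i,i)
round 2: derive span(a,a) via R1 from span(a,f), span(f,a)
round 2: derive span(a,g) via R1 from span(a,f), span(f,g)
round 2: derive span(a,h) via R1 from span(a,f), span(f,h)
round 2: derive span(b,a) via R1 from span(b,i), span(i,a)
round 2: derive span(d,g) via R1 from span(d,f), span(f,g)
round 2: derive span(d,h) via R1 from span(d,f), span(f,h)
round 2: derive span(d,i) via R1 from span(d,a), span(a,i)
round 2: derive span(e,i) via R1 from span(e,h), span(h,i)
round 2: derive span(f,f) via R1 from span(f,a), span(a,f)
round 2: derive span(f,i) via R1 from span(f,a), span(a,i)
round 2: derive span(h,a) via R1 from span(h,i), span(i,a)
round 2: derive span(i,f) via R1 from span(i,a), span(a,f)
round 3: derive span(b,f) via R1 from span(b,a), span(a,f)
round 3: derive span(b,g) via R1 from span(b,a), span(a,g)
round 3: derive span(b,h) via R1 from span(b,a), span(a,h)
round 3: derive span(e,a) via R1 from span(e,h), span(h,a)
round 3: derive span(e,f) via R1 from span(e,i), span(i,f)
round 3: derive span(h,f) via R1 from span(h,a), span(a,f)
round 3: derive span(h,g) via R1 from span(h,a), span(a,g)
round 3: derive span(h,h) via R1 from span(h,a), span(a,h)
round 3: derive span(i,g) via R1 from span(i,a), span(a,g)
round 3: derive span(i,h) via R1 from span(i,a), span(a,h)
round 4: derive span(e,g) via R1 from span(e,a), span(a,g)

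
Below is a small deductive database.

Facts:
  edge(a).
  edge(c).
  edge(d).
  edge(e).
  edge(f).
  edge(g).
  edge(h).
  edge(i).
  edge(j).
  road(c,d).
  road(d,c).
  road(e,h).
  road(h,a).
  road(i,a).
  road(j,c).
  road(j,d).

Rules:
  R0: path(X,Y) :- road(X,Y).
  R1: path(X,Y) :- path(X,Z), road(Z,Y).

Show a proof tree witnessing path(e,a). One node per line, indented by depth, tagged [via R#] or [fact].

path(e,a)  [via R1]
  path(e,h)  [via R0]
    road(e,h)  [fact]
  road(h,a)  [fact]

round 1: derive path(c,d) via R0 from road(c,d)
round 1: derive path(d,c) via R0 from road(d,c)
round 1: derive path(e,h) via R0 from road(e,h)
round 1: derive path(h,a) via R0 from road(h,a)
round 1: derive path(i,a) via R0 from road(i,a)
round 1: derive path(j,c) via R0 from road(j,c)
round 1: derive path(j,d) via R0 from road(j,d)
round 2: derive path(c,c) via R1 from path(c,d), road(d,c)
round 2: derive path(d,d) via R1 from path(d,c), road(c,d)
round 2: derive path(e,a) via R1 from path(e,h), road(h,a)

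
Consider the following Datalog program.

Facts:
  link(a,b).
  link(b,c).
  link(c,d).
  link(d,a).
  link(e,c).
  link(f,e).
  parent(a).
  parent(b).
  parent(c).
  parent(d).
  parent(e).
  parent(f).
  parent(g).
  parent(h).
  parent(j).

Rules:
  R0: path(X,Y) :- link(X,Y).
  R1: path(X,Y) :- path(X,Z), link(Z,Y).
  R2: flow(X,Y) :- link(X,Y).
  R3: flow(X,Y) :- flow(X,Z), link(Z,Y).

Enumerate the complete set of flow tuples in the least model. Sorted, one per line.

round 1: derive flow(a,b) via R2 from link(a,b)
round 1: derive flow(b,c) via R2 from link(b,c)
round 1: derive flow(c,d) via R2 from link(c,d)
round 1: derive flow(d,a) via R2 from link(d,a)
round 1: derive flow(e,c) via R2 from link(e,c)
round 1: derive flow(f,e) via R2 from link(f,e)
round 2: derive flow(a,c) via R3 from flow(a,b), link(b,c)
round 2: derive flow(b,d) via R3 from flow(b,c), link(c,d)
round 2: derive flow(c,a) via R3 from flow(c,d), link(d,a)
round 2: derive flow(d,b) via R3 from flow(d,a), link(a,b)
round 2: derive flow(e,d) via R3 from flow(e,c), link(c,d)
round 2: derive flow(f,c) via R3 from flow(f,e), link(e,c)
round 3: derive flow(a,d) via R3 from flow(a,c), link(c,d)
round 3: derive flow(b,a) via R3 from flow(b,d), link(d,a)
round 3: derive flow(c,b) via R3 from flow(c,a), link(a,b)
round 3: derive flow(d,c) via R3 from flow(d,b), link(b,c)
round 3: derive flow(e,a) via R3 from flow(e,d), link(d,a)
round 3: derive flow(f,d) via R3 from flow(f,c), link(c,d)
round 4: derive flow(a,a) via R3 from flow(a,d), link(d,a)
round 4: derive flow(b,b) via R3 from flow(b,a), link(a,b)
round 4: derive flow(c,c) via R3 from flow(c,b), link(b,c)
round 4: derive flow(d,d) via R3 from flow(d,c), link(c,d)
round 4: derive flow(e,b) via R3 from flow(e,a), link(a,b)
round 4: derive flow(f,a) via R3 from flow(f,d), link(d,a)
round 5: derive flow(f,b) via R3 from flow(f,a), link(a,b)

flow(a,a)
flow(a,b)
flow(a,c)
flow(a,d)
flow(b,a)
flow(b,b)
flow(b,c)
flow(b,d)
flow(c,a)
flow(c,b)
flow(c,c)
flow(c,d)
flow(d,a)
flow(d,b)
flow(d,c)
flow(d,d)
flow(e,a)
flow(e,b)
flow(e,c)
flow(e,d)
flow(f,a)
flow(f,b)
flow(f,c)
flow(f,d)
flow(f,e)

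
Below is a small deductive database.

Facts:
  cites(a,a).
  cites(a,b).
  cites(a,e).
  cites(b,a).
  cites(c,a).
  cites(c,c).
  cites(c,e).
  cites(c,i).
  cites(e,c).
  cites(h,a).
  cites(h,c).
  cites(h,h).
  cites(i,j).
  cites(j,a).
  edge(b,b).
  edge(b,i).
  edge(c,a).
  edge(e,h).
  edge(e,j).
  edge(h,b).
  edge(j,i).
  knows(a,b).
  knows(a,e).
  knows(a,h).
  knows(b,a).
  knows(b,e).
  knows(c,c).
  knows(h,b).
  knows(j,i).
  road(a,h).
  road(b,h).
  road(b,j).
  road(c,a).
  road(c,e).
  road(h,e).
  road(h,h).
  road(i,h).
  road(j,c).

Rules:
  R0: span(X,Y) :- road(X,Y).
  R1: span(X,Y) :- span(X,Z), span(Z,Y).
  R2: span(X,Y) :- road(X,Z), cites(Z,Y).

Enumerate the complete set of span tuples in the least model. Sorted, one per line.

span(a,a)
span(a,b)
span(a,c)
span(a,e)
span(a,h)
span(a,i)
span(a,j)
span(b,a)
span(b,b)
span(b,c)
span(b,e)
span(b,h)
span(b,i)
span(b,j)
span(c,a)
span(c,b)
span(c,c)
span(c,e)
span(c,h)
span(c,i)
span(c,j)
span(h,a)
span(h,b)
span(h,c)
span(h,e)
span(h,h)
span(h,i)
span(h,j)
span(i,a)
span(i,b)
span(i,c)
span(i,e)
span(i,h)
span(i,i)
span(i,j)
span(j,a)
span(j,b)
span(j,c)
span(j,e)
span(j,h)
span(j,i)
span(j,j)

round 1: derive span(a,h) via R0 from road(a,h)
round 1: derive span(b,h) via R0 from road(b,h)
round 1: derive span(b,j) via R0 from road(b,j)
round 1: derive span(c,a) via R0 from road(c,a)
round 1: derive span(c,e) via R0 from road(c,e)
round 1: derive span(h,e) via R0 from road(h,e)
round 1: derive span(h,h) via R0 from road(h,h)
round 1: derive span(i,h) via R0 from road(i,h)
round 1: derive span(j,c) via R0 from road(j,c)
round 1: derive span(a,a) via R2 from road(a,h), cites(h,a)
round 1: derive span(a,c) via R2 from road(a,h), cites(h,c)
round 1: derive span(b,a) via R2 from road(b,h), cites(h,a)
round 1: derive span(b,c) via R2 from road(b,h), cites(h,c)
round 1: derive span(c,b) via R2 from road(c,a), cites(a,b)
round 1: derive span(c,c) via R2 from road(c,e), cites(e,c)
round 1: derive span(h,a) via R2 from road(h,h), cites(h,a)
round 1: derive span(h,c) via R2 from road(h,e), cites(e,c)
round 1: derive span(i,a) via R2 from road(i,h), cites(h,a)
round 1: derive span(i,c) via R2 from road(i,h), cites(h,c)
round 1: derive span(j,a) via R2 from road(j,c), cites(c,a)
round 1: derive span(j,e) via R2 from road(j,c), cites(c,e)
round 1: derive span(j,i) via R2 from road(j,c), cites(c,i)
round 2: derive span(a,b) via R1 from span(a,c), span(c,b)
round 2: derive span(a,e) via R1 from span(a,c), span(c,e)
round 2: derive span(b,b) via R1 from span(b,c), span(c,b)
round 2: derive span(b,e) via R1 from span(b,c), span(c,e)
round 2: derive span(b,i) via R1 from span(b,j), span(j,i)
round 2: derive span(c,h) via R1 from span(c,a), span(a,h)
round 2: derive span(c,j) via R1 from span(c,b), span(b,j)
round 2: derive span(h,b) via R1 from span(h,c), span(c,b)
round 2: derive span(i,b) via R1 from span(i,c), span(c,b)
round 2: derive span(i,e) via R1 from span(i,c), span(c,e)
round 2: derive span(j,b) via R1 from span(j,c), span(c,b)
round 2: derive span(j,h) via R1 from span(j,a), span(a,h)
round 3: derive span(a,i) via R1 from span(a,b), span(b,i)
round 3: derive span(a,j) via R1 from span(a,b), span(b,j)
round 3: derive span(c,i) via R1 from span(c,b), span(b,i)
round 3: derive span(h,i) via R1 from span(h,b), span(b,i)
round 3: derive span(h,j) via R1 from span(h,b), span(b,j)
round 3: derive span(i,i) via R1 from span(i,b), span(b,i)
round 3: derive span(i,j) via R1 from span(i,b), span(b,j)
round 3: derive span(j,j) via R1 from span(j,b), span(b,j)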